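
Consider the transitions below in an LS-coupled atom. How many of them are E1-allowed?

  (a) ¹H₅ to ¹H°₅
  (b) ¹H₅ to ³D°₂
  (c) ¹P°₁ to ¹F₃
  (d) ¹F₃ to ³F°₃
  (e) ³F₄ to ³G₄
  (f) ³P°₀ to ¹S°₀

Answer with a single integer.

(a) allowed
(b) forbidden (ΔS, ΔL, ΔJ fail)
(c) forbidden (ΔL, ΔJ fail)
(d) forbidden (ΔS fails)
(e) forbidden (parity fails)
(f) forbidden (parity, ΔS, ΔJ fail)
Total allowed: 1 of 6.

1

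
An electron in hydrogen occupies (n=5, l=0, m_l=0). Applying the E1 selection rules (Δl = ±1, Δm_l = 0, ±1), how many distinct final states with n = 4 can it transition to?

E1 requires Δl = ±1, so l_f ∈ {-1, 1}; with 0 ≤ l_f ≤ n_f−1 = 3, the allowed l_f values are {1}.
For l_f = 1: m_f ∈ {m_i−1, m_i, m_i+1} ∩ [−1, 1] = {-1, 0, 1} → 3 states.
Total: 3.

3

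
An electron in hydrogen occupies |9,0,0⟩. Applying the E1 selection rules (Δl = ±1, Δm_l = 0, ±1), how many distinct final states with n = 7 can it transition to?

E1 requires Δl = ±1, so l_f ∈ {-1, 1}; with 0 ≤ l_f ≤ n_f−1 = 6, the allowed l_f values are {1}.
For l_f = 1: m_f ∈ {m_i−1, m_i, m_i+1} ∩ [−1, 1] = {-1, 0, 1} → 3 states.
Total: 3.

3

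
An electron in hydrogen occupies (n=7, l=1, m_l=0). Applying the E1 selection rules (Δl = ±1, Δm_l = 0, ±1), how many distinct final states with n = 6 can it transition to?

4

E1 requires Δl = ±1, so l_f ∈ {0, 2}; with 0 ≤ l_f ≤ n_f−1 = 5, the allowed l_f values are {0, 2}.
For l_f = 0: m_f ∈ {m_i−1, m_i, m_i+1} ∩ [−0, 0] = {0} → 1 state.
For l_f = 2: m_f ∈ {m_i−1, m_i, m_i+1} ∩ [−2, 2] = {-1, 0, 1} → 3 states.
Total: 4.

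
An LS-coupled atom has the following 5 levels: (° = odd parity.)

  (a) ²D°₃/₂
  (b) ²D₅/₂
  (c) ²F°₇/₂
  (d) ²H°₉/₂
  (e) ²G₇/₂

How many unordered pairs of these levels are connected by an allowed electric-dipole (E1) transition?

4

(a)–(b): allowed.
(a)–(c): forbidden (parity, ΔJ).
(a)–(d): forbidden (parity, ΔL, ΔJ).
(a)–(e): forbidden (ΔL, ΔJ).
(b)–(c): allowed.
(b)–(d): forbidden (ΔL, ΔJ).
(b)–(e): forbidden (parity, ΔL).
(c)–(d): forbidden (parity, ΔL).
(c)–(e): allowed.
(d)–(e): allowed.
Allowed pairs: 4 of 10.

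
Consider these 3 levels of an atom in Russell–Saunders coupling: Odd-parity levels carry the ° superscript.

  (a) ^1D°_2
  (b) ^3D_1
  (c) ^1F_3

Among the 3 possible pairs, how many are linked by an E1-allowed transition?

(a)–(b): forbidden (ΔS).
(a)–(c): allowed.
(b)–(c): forbidden (parity, ΔS, ΔJ).
Allowed pairs: 1 of 3.

1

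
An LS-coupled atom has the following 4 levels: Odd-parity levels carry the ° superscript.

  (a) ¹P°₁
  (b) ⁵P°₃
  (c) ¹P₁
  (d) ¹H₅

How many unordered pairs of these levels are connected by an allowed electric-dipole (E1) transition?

(a)–(b): forbidden (parity, ΔS, ΔJ).
(a)–(c): allowed.
(a)–(d): forbidden (ΔL, ΔJ).
(b)–(c): forbidden (ΔS, ΔJ).
(b)–(d): forbidden (ΔS, ΔL, ΔJ).
(c)–(d): forbidden (parity, ΔL, ΔJ).
Allowed pairs: 1 of 6.

1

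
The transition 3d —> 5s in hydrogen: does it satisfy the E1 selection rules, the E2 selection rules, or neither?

E2

Δl = 0 − 2 = -2; l_i + l_f = 2.
E1 (Δl = ±1): not satisfied.
E2 (Δl = 0,±2, l_i+l_f ≥ 2): satisfied.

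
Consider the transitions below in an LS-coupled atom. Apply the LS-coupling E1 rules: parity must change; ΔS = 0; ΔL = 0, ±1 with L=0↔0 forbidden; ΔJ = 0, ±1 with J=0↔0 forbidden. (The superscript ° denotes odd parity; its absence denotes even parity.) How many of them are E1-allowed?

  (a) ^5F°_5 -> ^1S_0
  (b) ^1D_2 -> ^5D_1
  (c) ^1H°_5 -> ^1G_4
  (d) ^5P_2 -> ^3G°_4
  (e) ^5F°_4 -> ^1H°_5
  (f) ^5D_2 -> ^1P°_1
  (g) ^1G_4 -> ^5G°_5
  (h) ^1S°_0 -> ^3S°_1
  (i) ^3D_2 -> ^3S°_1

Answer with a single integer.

1

(a) forbidden (ΔS, ΔL, ΔJ fail)
(b) forbidden (parity, ΔS fail)
(c) allowed
(d) forbidden (ΔS, ΔL, ΔJ fail)
(e) forbidden (parity, ΔS, ΔL fail)
(f) forbidden (ΔS fails)
(g) forbidden (ΔS fails)
(h) forbidden (parity, ΔS, ΔL fail)
(i) forbidden (ΔL fails)
Total allowed: 1 of 9.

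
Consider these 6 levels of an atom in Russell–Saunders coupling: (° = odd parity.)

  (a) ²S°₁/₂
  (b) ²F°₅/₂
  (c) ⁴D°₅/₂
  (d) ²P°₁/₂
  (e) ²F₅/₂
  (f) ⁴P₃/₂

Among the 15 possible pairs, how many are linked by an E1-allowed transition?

2

(a)–(b): forbidden (parity, ΔL, ΔJ).
(a)–(c): forbidden (parity, ΔS, ΔL, ΔJ).
(a)–(d): forbidden (parity).
(a)–(e): forbidden (ΔL, ΔJ).
(a)–(f): forbidden (ΔS).
(b)–(c): forbidden (parity, ΔS).
(b)–(d): forbidden (parity, ΔL, ΔJ).
(b)–(e): allowed.
(b)–(f): forbidden (ΔS, ΔL).
(c)–(d): forbidden (parity, ΔS, ΔJ).
(c)–(e): forbidden (ΔS).
(c)–(f): allowed.
(d)–(e): forbidden (ΔL, ΔJ).
(d)–(f): forbidden (ΔS).
(e)–(f): forbidden (parity, ΔS, ΔL).
Allowed pairs: 2 of 15.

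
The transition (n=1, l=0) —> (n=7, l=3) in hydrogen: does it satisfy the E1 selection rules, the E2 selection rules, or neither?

Δl = 3 − 0 = +3; l_i + l_f = 3.
E1 (Δl = ±1): not satisfied.
E2 (Δl = 0,±2, l_i+l_f ≥ 2): not satisfied.

neither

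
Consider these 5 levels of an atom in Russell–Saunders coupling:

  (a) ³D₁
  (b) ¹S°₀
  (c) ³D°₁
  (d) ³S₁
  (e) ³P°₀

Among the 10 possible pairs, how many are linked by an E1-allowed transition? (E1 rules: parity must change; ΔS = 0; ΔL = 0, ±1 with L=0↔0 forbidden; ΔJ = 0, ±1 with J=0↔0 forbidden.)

3

(a)–(b): forbidden (ΔS, ΔL).
(a)–(c): allowed.
(a)–(d): forbidden (parity, ΔL).
(a)–(e): allowed.
(b)–(c): forbidden (parity, ΔS, ΔL).
(b)–(d): forbidden (ΔS, ΔL).
(b)–(e): forbidden (parity, ΔS, ΔJ).
(c)–(d): forbidden (ΔL).
(c)–(e): forbidden (parity).
(d)–(e): allowed.
Allowed pairs: 3 of 10.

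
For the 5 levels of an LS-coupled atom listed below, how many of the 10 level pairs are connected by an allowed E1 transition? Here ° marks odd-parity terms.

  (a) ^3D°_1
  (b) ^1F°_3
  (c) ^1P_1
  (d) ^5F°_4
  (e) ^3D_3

(a)–(b): forbidden (parity, ΔS, ΔJ).
(a)–(c): forbidden (ΔS).
(a)–(d): forbidden (parity, ΔS, ΔJ).
(a)–(e): forbidden (ΔJ).
(b)–(c): forbidden (ΔL, ΔJ).
(b)–(d): forbidden (parity, ΔS).
(b)–(e): forbidden (ΔS).
(c)–(d): forbidden (ΔS, ΔL, ΔJ).
(c)–(e): forbidden (parity, ΔS, ΔJ).
(d)–(e): forbidden (ΔS).
Allowed pairs: 0 of 10.

0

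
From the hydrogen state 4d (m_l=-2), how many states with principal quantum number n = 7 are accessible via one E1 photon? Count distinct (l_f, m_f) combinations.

E1 requires Δl = ±1, so l_f ∈ {1, 3}; with 0 ≤ l_f ≤ n_f−1 = 6, the allowed l_f values are {1, 3}.
For l_f = 1: m_f ∈ {m_i−1, m_i, m_i+1} ∩ [−1, 1] = {-1} → 1 state.
For l_f = 3: m_f ∈ {m_i−1, m_i, m_i+1} ∩ [−3, 3] = {-3, -2, -1} → 3 states.
Total: 4.

4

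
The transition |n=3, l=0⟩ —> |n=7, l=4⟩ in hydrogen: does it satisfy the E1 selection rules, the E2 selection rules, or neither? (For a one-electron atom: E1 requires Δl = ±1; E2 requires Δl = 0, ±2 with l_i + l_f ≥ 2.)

neither

Δl = 4 − 0 = +4; l_i + l_f = 4.
E1 (Δl = ±1): not satisfied.
E2 (Δl = 0,±2, l_i+l_f ≥ 2): not satisfied.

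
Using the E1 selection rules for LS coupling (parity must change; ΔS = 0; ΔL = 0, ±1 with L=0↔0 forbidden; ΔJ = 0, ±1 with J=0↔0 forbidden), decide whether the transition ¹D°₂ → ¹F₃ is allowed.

Reading off the term symbols: S 0→0, L 2→3, J 2→3, parity odd→even.
ΔS = 0: S: 0 → 0 — passes.
Parity must change: odd → even — passes.
ΔJ = 0, ±1 (not J=0↔0): J: 2 → 3, ΔJ = +1 — passes.
ΔL = 0, ±1 (not L=0↔0): L: 2 → 3, ΔL = +1 — passes.
All four E1 rules are satisfied.

allowed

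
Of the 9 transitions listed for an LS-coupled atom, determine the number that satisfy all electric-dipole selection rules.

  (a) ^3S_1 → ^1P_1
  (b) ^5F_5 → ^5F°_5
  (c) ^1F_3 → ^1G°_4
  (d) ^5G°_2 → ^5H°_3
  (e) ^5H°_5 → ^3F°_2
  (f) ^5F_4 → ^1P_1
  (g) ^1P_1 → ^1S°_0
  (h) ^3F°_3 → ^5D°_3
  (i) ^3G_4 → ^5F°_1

(a) forbidden (parity, ΔS fail)
(b) allowed
(c) allowed
(d) forbidden (parity fails)
(e) forbidden (parity, ΔS, ΔL, ΔJ fail)
(f) forbidden (parity, ΔS, ΔL, ΔJ fail)
(g) allowed
(h) forbidden (parity, ΔS fail)
(i) forbidden (ΔS, ΔJ fail)
Total allowed: 3 of 9.

3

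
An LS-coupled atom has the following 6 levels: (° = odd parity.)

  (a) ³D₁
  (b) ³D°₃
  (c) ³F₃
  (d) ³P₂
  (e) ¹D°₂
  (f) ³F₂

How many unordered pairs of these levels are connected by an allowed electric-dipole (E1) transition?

3

(a)–(b): forbidden (ΔJ).
(a)–(c): forbidden (parity, ΔJ).
(a)–(d): forbidden (parity).
(a)–(e): forbidden (ΔS).
(a)–(f): forbidden (parity).
(b)–(c): allowed.
(b)–(d): allowed.
(b)–(e): forbidden (parity, ΔS).
(b)–(f): allowed.
(c)–(d): forbidden (parity, ΔL).
(c)–(e): forbidden (ΔS).
(c)–(f): forbidden (parity).
(d)–(e): forbidden (ΔS).
(d)–(f): forbidden (parity, ΔL).
(e)–(f): forbidden (ΔS).
Allowed pairs: 3 of 15.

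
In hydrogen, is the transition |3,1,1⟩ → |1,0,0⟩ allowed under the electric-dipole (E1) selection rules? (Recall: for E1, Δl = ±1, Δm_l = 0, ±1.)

l: 1 → 0 (Δl = -1). Δl = ±1 satisfied.
m_l: 1 → 0 (Δm_l = -1). |Δm_l| ≤ 1 satisfied.
All E1 selection rules are satisfied.

allowed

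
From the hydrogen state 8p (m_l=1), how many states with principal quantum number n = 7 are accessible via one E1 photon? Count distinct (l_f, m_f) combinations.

4

E1 requires Δl = ±1, so l_f ∈ {0, 2}; with 0 ≤ l_f ≤ n_f−1 = 6, the allowed l_f values are {0, 2}.
For l_f = 0: m_f ∈ {m_i−1, m_i, m_i+1} ∩ [−0, 0] = {0} → 1 state.
For l_f = 2: m_f ∈ {m_i−1, m_i, m_i+1} ∩ [−2, 2] = {0, 1, 2} → 3 states.
Total: 4.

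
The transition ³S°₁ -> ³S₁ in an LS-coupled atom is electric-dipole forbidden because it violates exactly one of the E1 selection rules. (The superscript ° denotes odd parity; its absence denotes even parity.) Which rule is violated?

the L=0 ↔ L=0 exclusion

Parity must change: odd → even — passes.
ΔS = 0: S: 1 → 1 — passes.
ΔL = 0, ±1 (not L=0↔0): L: 0 → 0, ΔL = +0 — fails.
ΔJ = 0, ±1 (not J=0↔0): J: 1 → 1, ΔJ = +0 — passes.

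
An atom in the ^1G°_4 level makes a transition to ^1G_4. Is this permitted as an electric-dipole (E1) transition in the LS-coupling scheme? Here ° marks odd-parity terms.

Reading off the term symbols: S 0→0, L 4→4, J 4→4, parity odd→even.
ΔJ = 0, ±1 (not J=0↔0): J: 4 → 4, ΔJ = +0 — satisfied.
ΔL = 0, ±1 (not L=0↔0): L: 4 → 4, ΔL = +0 — satisfied.
Parity must change: odd → even — satisfied.
ΔS = 0: S: 0 → 0 — satisfied.
All four E1 rules are satisfied.

allowed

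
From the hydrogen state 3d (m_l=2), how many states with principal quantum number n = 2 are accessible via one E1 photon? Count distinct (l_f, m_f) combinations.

E1 requires Δl = ±1, so l_f ∈ {1, 3}; with 0 ≤ l_f ≤ n_f−1 = 1, the allowed l_f values are {1}.
For l_f = 1: m_f ∈ {m_i−1, m_i, m_i+1} ∩ [−1, 1] = {1} → 1 state.
Total: 1.

1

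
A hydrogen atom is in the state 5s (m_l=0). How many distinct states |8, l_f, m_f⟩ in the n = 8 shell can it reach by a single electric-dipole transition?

E1 requires Δl = ±1, so l_f ∈ {-1, 1}; with 0 ≤ l_f ≤ n_f−1 = 7, the allowed l_f values are {1}.
For l_f = 1: m_f ∈ {m_i−1, m_i, m_i+1} ∩ [−1, 1] = {-1, 0, 1} → 3 states.
Total: 3.

3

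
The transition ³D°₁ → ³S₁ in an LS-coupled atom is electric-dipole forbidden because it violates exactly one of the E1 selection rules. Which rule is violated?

the ΔL = 0, ±1 rule

ΔJ = 0, ±1 (not J=0↔0): J: 1 → 1, ΔJ = +0 — ✓.
Parity must change: odd → even — ✓.
ΔS = 0: S: 1 → 1 — ✓.
ΔL = 0, ±1 (not L=0↔0): L: 2 → 0, ΔL = -2 — ✗.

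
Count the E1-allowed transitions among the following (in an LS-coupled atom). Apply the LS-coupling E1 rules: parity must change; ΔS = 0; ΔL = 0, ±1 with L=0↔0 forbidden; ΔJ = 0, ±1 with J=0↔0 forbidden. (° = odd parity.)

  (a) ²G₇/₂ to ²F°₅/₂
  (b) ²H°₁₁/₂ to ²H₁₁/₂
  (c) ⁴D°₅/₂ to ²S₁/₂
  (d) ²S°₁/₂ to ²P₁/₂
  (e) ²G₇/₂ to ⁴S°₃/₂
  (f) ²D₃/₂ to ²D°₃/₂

(a) allowed
(b) allowed
(c) forbidden (ΔS, ΔL, ΔJ fail)
(d) allowed
(e) forbidden (ΔS, ΔL, ΔJ fail)
(f) allowed
Total allowed: 4 of 6.

4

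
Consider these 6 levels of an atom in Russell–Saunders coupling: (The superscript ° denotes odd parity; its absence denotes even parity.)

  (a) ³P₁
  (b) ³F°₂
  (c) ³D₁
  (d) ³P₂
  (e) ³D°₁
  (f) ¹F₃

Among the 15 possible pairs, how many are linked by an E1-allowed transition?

(a)–(b): forbidden (ΔL).
(a)–(c): forbidden (parity).
(a)–(d): forbidden (parity).
(a)–(e): allowed.
(a)–(f): forbidden (parity, ΔS, ΔL, ΔJ).
(b)–(c): allowed.
(b)–(d): forbidden (ΔL).
(b)–(e): forbidden (parity).
(b)–(f): forbidden (ΔS).
(c)–(d): forbidden (parity).
(c)–(e): allowed.
(c)–(f): forbidden (parity, ΔS, ΔJ).
(d)–(e): allowed.
(d)–(f): forbidden (parity, ΔS, ΔL).
(e)–(f): forbidden (ΔS, ΔJ).
Allowed pairs: 4 of 15.

4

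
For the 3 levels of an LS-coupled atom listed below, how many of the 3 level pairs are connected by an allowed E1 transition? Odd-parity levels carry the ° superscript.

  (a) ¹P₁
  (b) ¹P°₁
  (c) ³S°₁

(a)–(b): allowed.
(a)–(c): forbidden (ΔS).
(b)–(c): forbidden (parity, ΔS).
Allowed pairs: 1 of 3.

1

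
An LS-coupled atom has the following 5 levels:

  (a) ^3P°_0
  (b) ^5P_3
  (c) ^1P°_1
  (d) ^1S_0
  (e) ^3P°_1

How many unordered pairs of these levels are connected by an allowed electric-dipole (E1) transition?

(a)–(b): forbidden (ΔS, ΔJ).
(a)–(c): forbidden (parity, ΔS).
(a)–(d): forbidden (ΔS, ΔJ).
(a)–(e): forbidden (parity).
(b)–(c): forbidden (ΔS, ΔJ).
(b)–(d): forbidden (parity, ΔS, ΔJ).
(b)–(e): forbidden (ΔS, ΔJ).
(c)–(d): allowed.
(c)–(e): forbidden (parity, ΔS).
(d)–(e): forbidden (ΔS).
Allowed pairs: 1 of 10.

1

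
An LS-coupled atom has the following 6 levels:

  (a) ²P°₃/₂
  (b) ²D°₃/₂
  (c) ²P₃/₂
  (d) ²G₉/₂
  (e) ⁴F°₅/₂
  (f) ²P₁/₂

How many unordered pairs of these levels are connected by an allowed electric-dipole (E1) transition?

(a)–(b): forbidden (parity).
(a)–(c): allowed.
(a)–(d): forbidden (ΔL, ΔJ).
(a)–(e): forbidden (parity, ΔS, ΔL).
(a)–(f): allowed.
(b)–(c): allowed.
(b)–(d): forbidden (ΔL, ΔJ).
(b)–(e): forbidden (parity, ΔS).
(b)–(f): allowed.
(c)–(d): forbidden (parity, ΔL, ΔJ).
(c)–(e): forbidden (ΔS, ΔL).
(c)–(f): forbidden (parity).
(d)–(e): forbidden (ΔS, ΔJ).
(d)–(f): forbidden (parity, ΔL, ΔJ).
(e)–(f): forbidden (ΔS, ΔL, ΔJ).
Allowed pairs: 4 of 15.

4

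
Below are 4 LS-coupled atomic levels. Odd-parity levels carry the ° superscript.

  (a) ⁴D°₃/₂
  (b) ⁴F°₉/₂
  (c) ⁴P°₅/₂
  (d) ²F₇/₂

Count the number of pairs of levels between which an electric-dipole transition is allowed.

(a)–(b): forbidden (parity, ΔJ).
(a)–(c): forbidden (parity).
(a)–(d): forbidden (ΔS, ΔJ).
(b)–(c): forbidden (parity, ΔL, ΔJ).
(b)–(d): forbidden (ΔS).
(c)–(d): forbidden (ΔS, ΔL).
Allowed pairs: 0 of 6.

0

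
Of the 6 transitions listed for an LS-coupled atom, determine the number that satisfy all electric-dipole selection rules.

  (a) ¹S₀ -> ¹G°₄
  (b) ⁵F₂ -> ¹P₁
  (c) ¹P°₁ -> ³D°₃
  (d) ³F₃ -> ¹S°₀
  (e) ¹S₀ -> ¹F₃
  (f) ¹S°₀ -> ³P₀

0

(a) forbidden (ΔL, ΔJ fail)
(b) forbidden (parity, ΔS, ΔL fail)
(c) forbidden (parity, ΔS, ΔJ fail)
(d) forbidden (ΔS, ΔL, ΔJ fail)
(e) forbidden (parity, ΔL, ΔJ fail)
(f) forbidden (ΔS, ΔJ fail)
Total allowed: 0 of 6.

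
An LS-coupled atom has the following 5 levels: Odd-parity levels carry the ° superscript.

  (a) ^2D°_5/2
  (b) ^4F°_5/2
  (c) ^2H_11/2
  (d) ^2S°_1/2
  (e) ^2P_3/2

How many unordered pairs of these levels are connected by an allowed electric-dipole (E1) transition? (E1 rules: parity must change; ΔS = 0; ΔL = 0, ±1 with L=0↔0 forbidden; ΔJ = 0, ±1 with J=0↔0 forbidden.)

(a)–(b): forbidden (parity, ΔS).
(a)–(c): forbidden (ΔL, ΔJ).
(a)–(d): forbidden (parity, ΔL, ΔJ).
(a)–(e): allowed.
(b)–(c): forbidden (ΔS, ΔL, ΔJ).
(b)–(d): forbidden (parity, ΔS, ΔL, ΔJ).
(b)–(e): forbidden (ΔS, ΔL).
(c)–(d): forbidden (ΔL, ΔJ).
(c)–(e): forbidden (parity, ΔL, ΔJ).
(d)–(e): allowed.
Allowed pairs: 2 of 10.

2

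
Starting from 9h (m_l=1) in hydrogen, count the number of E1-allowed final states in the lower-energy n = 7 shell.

6

E1 requires Δl = ±1, so l_f ∈ {4, 6}; with 0 ≤ l_f ≤ n_f−1 = 6, the allowed l_f values are {4, 6}.
For l_f = 4: m_f ∈ {m_i−1, m_i, m_i+1} ∩ [−4, 4] = {0, 1, 2} → 3 states.
For l_f = 6: m_f ∈ {m_i−1, m_i, m_i+1} ∩ [−6, 6] = {0, 1, 2} → 3 states.
Total: 6.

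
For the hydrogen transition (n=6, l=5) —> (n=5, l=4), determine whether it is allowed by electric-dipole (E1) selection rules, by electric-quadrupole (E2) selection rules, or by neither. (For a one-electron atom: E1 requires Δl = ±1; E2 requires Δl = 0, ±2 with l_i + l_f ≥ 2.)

Δl = 4 − 5 = -1; l_i + l_f = 9.
E1 (Δl = ±1): satisfied.
E2 (Δl = 0,±2, l_i+l_f ≥ 2): not satisfied.

E1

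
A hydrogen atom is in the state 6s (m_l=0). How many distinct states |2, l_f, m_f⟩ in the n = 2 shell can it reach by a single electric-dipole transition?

E1 requires Δl = ±1, so l_f ∈ {-1, 1}; with 0 ≤ l_f ≤ n_f−1 = 1, the allowed l_f values are {1}.
For l_f = 1: m_f ∈ {m_i−1, m_i, m_i+1} ∩ [−1, 1] = {-1, 0, 1} → 3 states.
Total: 3.

3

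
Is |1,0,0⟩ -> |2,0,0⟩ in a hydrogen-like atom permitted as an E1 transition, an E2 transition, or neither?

Δl = 0 − 0 = +0; l_i + l_f = 0.
Δm_l = +0.
E1 (Δl = ±1, |Δm_l| ≤ 1): not satisfied.
E2 (Δl = 0,±2, l_i+l_f ≥ 2, |Δm_l| ≤ 2): not satisfied.

neither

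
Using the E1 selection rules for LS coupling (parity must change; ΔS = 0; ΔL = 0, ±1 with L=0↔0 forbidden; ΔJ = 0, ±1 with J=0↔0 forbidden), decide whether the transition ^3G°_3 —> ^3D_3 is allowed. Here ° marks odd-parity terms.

Parity must change: odd → even — ✓.
ΔS = 0: S: 1 → 1 — ✓.
ΔL = 0, ±1 (not L=0↔0): L: 4 → 2, ΔL = -2 — ✗.
ΔJ = 0, ±1 (not J=0↔0): J: 3 → 3, ΔJ = +0 — ✓.
Rule(s) violated: ΔL.

forbidden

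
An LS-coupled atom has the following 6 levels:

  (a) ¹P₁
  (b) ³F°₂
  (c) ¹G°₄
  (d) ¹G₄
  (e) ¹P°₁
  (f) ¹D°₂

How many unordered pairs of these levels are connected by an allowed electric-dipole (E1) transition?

(a)–(b): forbidden (ΔS, ΔL).
(a)–(c): forbidden (ΔL, ΔJ).
(a)–(d): forbidden (parity, ΔL, ΔJ).
(a)–(e): allowed.
(a)–(f): allowed.
(b)–(c): forbidden (parity, ΔS, ΔJ).
(b)–(d): forbidden (ΔS, ΔJ).
(b)–(e): forbidden (parity, ΔS, ΔL).
(b)–(f): forbidden (parity, ΔS).
(c)–(d): allowed.
(c)–(e): forbidden (parity, ΔL, ΔJ).
(c)–(f): forbidden (parity, ΔL, ΔJ).
(d)–(e): forbidden (ΔL, ΔJ).
(d)–(f): forbidden (ΔL, ΔJ).
(e)–(f): forbidden (parity).
Allowed pairs: 3 of 15.

3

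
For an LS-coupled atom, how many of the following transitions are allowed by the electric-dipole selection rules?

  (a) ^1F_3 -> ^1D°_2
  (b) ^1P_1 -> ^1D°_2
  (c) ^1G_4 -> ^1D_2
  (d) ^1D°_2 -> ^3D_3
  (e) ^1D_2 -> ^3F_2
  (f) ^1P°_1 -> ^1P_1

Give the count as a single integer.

(a) allowed
(b) allowed
(c) forbidden (parity, ΔL, ΔJ fail)
(d) forbidden (ΔS fails)
(e) forbidden (parity, ΔS fail)
(f) allowed
Total allowed: 3 of 6.

3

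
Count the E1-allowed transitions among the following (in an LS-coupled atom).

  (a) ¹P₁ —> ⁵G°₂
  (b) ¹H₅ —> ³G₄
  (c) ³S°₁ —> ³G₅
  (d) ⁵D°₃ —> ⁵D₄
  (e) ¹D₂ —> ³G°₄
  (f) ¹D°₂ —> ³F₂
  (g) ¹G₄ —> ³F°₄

1

(a) forbidden (ΔS, ΔL fail)
(b) forbidden (parity, ΔS fail)
(c) forbidden (ΔL, ΔJ fail)
(d) allowed
(e) forbidden (ΔS, ΔL, ΔJ fail)
(f) forbidden (ΔS fails)
(g) forbidden (ΔS fails)
Total allowed: 1 of 7.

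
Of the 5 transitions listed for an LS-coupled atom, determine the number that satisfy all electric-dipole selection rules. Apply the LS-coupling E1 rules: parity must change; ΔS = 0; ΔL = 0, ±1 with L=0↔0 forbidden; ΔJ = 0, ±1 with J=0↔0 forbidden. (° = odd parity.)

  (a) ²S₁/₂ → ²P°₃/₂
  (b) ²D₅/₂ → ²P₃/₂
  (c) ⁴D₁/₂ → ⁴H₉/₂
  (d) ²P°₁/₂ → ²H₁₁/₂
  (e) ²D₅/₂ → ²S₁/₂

(a) allowed
(b) forbidden (parity fails)
(c) forbidden (parity, ΔL, ΔJ fail)
(d) forbidden (ΔL, ΔJ fail)
(e) forbidden (parity, ΔL, ΔJ fail)
Total allowed: 1 of 5.

1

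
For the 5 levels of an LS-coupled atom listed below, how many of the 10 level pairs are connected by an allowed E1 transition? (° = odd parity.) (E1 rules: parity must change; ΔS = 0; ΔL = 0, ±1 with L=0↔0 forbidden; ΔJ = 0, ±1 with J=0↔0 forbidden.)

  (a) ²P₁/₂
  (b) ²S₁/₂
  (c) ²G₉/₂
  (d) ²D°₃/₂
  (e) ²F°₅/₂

(a)–(b): forbidden (parity).
(a)–(c): forbidden (parity, ΔL, ΔJ).
(a)–(d): allowed.
(a)–(e): forbidden (ΔL, ΔJ).
(b)–(c): forbidden (parity, ΔL, ΔJ).
(b)–(d): forbidden (ΔL).
(b)–(e): forbidden (ΔL, ΔJ).
(c)–(d): forbidden (ΔL, ΔJ).
(c)–(e): forbidden (ΔJ).
(d)–(e): forbidden (parity).
Allowed pairs: 1 of 10.

1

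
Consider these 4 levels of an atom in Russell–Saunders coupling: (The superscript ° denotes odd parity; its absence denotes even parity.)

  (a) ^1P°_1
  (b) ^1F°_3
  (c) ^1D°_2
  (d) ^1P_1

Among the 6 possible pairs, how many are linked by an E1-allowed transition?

(a)–(b): forbidden (parity, ΔL, ΔJ).
(a)–(c): forbidden (parity).
(a)–(d): allowed.
(b)–(c): forbidden (parity).
(b)–(d): forbidden (ΔL, ΔJ).
(c)–(d): allowed.
Allowed pairs: 2 of 6.

2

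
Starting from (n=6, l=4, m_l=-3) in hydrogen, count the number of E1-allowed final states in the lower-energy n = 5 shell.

E1 requires Δl = ±1, so l_f ∈ {3, 5}; with 0 ≤ l_f ≤ n_f−1 = 4, the allowed l_f values are {3}.
For l_f = 3: m_f ∈ {m_i−1, m_i, m_i+1} ∩ [−3, 3] = {-3, -2} → 2 states.
Total: 2.

2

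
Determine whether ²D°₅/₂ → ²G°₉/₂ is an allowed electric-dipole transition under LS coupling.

forbidden

Reading off the term symbols: S 1/2→1/2, L 2→4, J 5/2→9/2, parity odd→odd.
ΔS = 0: S: 1/2 → 1/2 — ok.
Parity must change: odd → odd — fails.
ΔJ = 0, ±1 (not J=0↔0): J: 5/2 → 9/2, ΔJ = +2 — fails.
ΔL = 0, ±1 (not L=0↔0): L: 2 → 4, ΔL = +2 — fails.
Rule(s) violated: parity, ΔL, ΔJ.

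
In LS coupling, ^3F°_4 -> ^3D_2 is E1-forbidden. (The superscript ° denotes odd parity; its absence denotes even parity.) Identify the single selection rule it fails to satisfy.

the ΔJ = 0, ±1 rule

ΔJ = 0, ±1 (not J=0↔0): J: 4 → 2, ΔJ = -2 — fails.
ΔL = 0, ±1 (not L=0↔0): L: 3 → 2, ΔL = -1 — passes.
ΔS = 0: S: 1 → 1 — passes.
Parity must change: odd → even — passes.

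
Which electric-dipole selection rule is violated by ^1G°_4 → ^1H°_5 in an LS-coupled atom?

parity

Parity must change: odd → odd — ✗.
ΔL = 0, ±1 (not L=0↔0): L: 4 → 5, ΔL = +1 — ✓.
ΔJ = 0, ±1 (not J=0↔0): J: 4 → 5, ΔJ = +1 — ✓.
ΔS = 0: S: 0 → 0 — ✓.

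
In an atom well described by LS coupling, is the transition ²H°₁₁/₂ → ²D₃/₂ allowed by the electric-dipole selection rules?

forbidden

Initial level: S=1/2, L=5, J=11/2, parity odd. Final level: S=1/2, L=2, J=3/2, parity even.
ΔJ = 0, ±1 (not J=0↔0): J: 11/2 → 3/2, ΔJ = -4 — ✗.
ΔS = 0: S: 1/2 → 1/2 — ✓.
Parity must change: odd → even — ✓.
ΔL = 0, ±1 (not L=0↔0): L: 5 → 2, ΔL = -3 — ✗.
Rule(s) violated: ΔL, ΔJ.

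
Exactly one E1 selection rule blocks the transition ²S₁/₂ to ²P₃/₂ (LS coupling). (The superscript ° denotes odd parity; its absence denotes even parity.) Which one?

parity

Initial level: S=1/2, L=0, J=1/2, parity even. Final level: S=1/2, L=1, J=3/2, parity even.
ΔJ = 0, ±1 (not J=0↔0): J: 1/2 → 3/2, ΔJ = +1 — passes.
Parity must change: even → even — fails.
ΔL = 0, ±1 (not L=0↔0): L: 0 → 1, ΔL = +1 — passes.
ΔS = 0: S: 1/2 → 1/2 — passes.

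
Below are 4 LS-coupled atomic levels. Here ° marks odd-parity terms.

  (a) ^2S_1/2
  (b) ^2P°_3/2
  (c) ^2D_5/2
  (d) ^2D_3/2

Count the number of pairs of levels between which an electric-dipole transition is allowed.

3

(a)–(b): allowed.
(a)–(c): forbidden (parity, ΔL, ΔJ).
(a)–(d): forbidden (parity, ΔL).
(b)–(c): allowed.
(b)–(d): allowed.
(c)–(d): forbidden (parity).
Allowed pairs: 3 of 6.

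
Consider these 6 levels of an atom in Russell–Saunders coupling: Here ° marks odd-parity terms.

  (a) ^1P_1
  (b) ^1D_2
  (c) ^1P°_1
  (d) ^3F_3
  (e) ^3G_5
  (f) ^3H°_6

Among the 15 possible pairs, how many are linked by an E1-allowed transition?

(a)–(b): forbidden (parity).
(a)–(c): allowed.
(a)–(d): forbidden (parity, ΔS, ΔL, ΔJ).
(a)–(e): forbidden (parity, ΔS, ΔL, ΔJ).
(a)–(f): forbidden (ΔS, ΔL, ΔJ).
(b)–(c): allowed.
(b)–(d): forbidden (parity, ΔS).
(b)–(e): forbidden (parity, ΔS, ΔL, ΔJ).
(b)–(f): forbidden (ΔS, ΔL, ΔJ).
(c)–(d): forbidden (ΔS, ΔL, ΔJ).
(c)–(e): forbidden (ΔS, ΔL, ΔJ).
(c)–(f): forbidden (parity, ΔS, ΔL, ΔJ).
(d)–(e): forbidden (parity, ΔJ).
(d)–(f): forbidden (ΔL, ΔJ).
(e)–(f): allowed.
Allowed pairs: 3 of 15.

3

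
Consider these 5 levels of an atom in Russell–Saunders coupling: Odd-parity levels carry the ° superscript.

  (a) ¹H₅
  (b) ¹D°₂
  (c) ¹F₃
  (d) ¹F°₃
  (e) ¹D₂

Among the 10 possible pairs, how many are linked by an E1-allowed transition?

4

(a)–(b): forbidden (ΔL, ΔJ).
(a)–(c): forbidden (parity, ΔL, ΔJ).
(a)–(d): forbidden (ΔL, ΔJ).
(a)–(e): forbidden (parity, ΔL, ΔJ).
(b)–(c): allowed.
(b)–(d): forbidden (parity).
(b)–(e): allowed.
(c)–(d): allowed.
(c)–(e): forbidden (parity).
(d)–(e): allowed.
Allowed pairs: 4 of 10.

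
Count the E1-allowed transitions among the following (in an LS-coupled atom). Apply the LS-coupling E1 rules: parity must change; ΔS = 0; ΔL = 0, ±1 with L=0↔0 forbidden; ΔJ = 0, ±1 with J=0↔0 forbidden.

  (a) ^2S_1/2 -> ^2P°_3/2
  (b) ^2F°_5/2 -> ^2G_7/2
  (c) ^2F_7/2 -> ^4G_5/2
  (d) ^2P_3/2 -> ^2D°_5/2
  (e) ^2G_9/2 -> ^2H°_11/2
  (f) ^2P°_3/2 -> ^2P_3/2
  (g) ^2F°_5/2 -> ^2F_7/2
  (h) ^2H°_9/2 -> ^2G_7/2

7

(a) allowed
(b) allowed
(c) forbidden (parity, ΔS fail)
(d) allowed
(e) allowed
(f) allowed
(g) allowed
(h) allowed
Total allowed: 7 of 8.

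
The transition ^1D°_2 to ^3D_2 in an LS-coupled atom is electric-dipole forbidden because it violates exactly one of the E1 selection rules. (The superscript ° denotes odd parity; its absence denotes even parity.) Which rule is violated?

Parity must change: odd → even — ok.
ΔS = 0: S: 0 → 1 — fails.
ΔL = 0, ±1 (not L=0↔0): L: 2 → 2, ΔL = +0 — ok.
ΔJ = 0, ±1 (not J=0↔0): J: 2 → 2, ΔJ = +0 — ok.

the ΔS = 0 rule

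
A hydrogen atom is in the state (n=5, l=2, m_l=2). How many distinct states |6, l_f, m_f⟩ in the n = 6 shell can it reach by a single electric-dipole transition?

4

E1 requires Δl = ±1, so l_f ∈ {1, 3}; with 0 ≤ l_f ≤ n_f−1 = 5, the allowed l_f values are {1, 3}.
For l_f = 1: m_f ∈ {m_i−1, m_i, m_i+1} ∩ [−1, 1] = {1} → 1 state.
For l_f = 3: m_f ∈ {m_i−1, m_i, m_i+1} ∩ [−3, 3] = {1, 2, 3} → 3 states.
Total: 4.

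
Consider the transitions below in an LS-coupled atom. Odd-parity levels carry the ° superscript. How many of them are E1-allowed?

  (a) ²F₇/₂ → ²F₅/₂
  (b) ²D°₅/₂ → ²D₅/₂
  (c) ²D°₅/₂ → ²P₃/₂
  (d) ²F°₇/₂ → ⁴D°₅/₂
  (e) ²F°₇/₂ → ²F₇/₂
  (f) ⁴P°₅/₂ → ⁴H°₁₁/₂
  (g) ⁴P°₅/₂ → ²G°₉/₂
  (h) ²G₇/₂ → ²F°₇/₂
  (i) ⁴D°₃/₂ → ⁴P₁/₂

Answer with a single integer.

5

(a) forbidden (parity fails)
(b) allowed
(c) allowed
(d) forbidden (parity, ΔS fail)
(e) allowed
(f) forbidden (parity, ΔL, ΔJ fail)
(g) forbidden (parity, ΔS, ΔL, ΔJ fail)
(h) allowed
(i) allowed
Total allowed: 5 of 9.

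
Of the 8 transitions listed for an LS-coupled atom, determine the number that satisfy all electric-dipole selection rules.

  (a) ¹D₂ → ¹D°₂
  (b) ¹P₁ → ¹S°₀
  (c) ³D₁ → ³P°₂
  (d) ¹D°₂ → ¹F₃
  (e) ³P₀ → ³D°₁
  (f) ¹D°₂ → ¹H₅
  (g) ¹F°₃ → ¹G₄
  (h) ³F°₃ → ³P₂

6

(a) allowed
(b) allowed
(c) allowed
(d) allowed
(e) allowed
(f) forbidden (ΔL, ΔJ fail)
(g) allowed
(h) forbidden (ΔL fails)
Total allowed: 6 of 8.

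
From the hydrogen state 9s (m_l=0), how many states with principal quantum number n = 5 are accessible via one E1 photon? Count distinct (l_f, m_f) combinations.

3

E1 requires Δl = ±1, so l_f ∈ {-1, 1}; with 0 ≤ l_f ≤ n_f−1 = 4, the allowed l_f values are {1}.
For l_f = 1: m_f ∈ {m_i−1, m_i, m_i+1} ∩ [−1, 1] = {-1, 0, 1} → 3 states.
Total: 3.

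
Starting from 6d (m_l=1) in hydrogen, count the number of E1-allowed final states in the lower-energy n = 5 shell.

E1 requires Δl = ±1, so l_f ∈ {1, 3}; with 0 ≤ l_f ≤ n_f−1 = 4, the allowed l_f values are {1, 3}.
For l_f = 1: m_f ∈ {m_i−1, m_i, m_i+1} ∩ [−1, 1] = {0, 1} → 2 states.
For l_f = 3: m_f ∈ {m_i−1, m_i, m_i+1} ∩ [−3, 3] = {0, 1, 2} → 3 states.
Total: 5.

5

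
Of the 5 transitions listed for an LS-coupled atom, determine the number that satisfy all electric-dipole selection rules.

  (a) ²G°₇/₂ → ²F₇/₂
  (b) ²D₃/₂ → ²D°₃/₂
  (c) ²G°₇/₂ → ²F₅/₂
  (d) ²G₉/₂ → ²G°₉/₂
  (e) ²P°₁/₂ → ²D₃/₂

5

(a) allowed
(b) allowed
(c) allowed
(d) allowed
(e) allowed
Total allowed: 5 of 5.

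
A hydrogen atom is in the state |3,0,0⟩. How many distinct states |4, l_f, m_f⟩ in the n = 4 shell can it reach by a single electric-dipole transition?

3

E1 requires Δl = ±1, so l_f ∈ {-1, 1}; with 0 ≤ l_f ≤ n_f−1 = 3, the allowed l_f values are {1}.
For l_f = 1: m_f ∈ {m_i−1, m_i, m_i+1} ∩ [−1, 1] = {-1, 0, 1} → 3 states.
Total: 3.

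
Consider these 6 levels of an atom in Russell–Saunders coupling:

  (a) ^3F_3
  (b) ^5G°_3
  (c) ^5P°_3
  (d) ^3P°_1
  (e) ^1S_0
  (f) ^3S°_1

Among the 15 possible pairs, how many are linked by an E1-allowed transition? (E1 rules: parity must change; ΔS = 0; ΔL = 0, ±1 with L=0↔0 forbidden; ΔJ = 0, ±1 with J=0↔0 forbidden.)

(a)–(b): forbidden (ΔS).
(a)–(c): forbidden (ΔS, ΔL).
(a)–(d): forbidden (ΔL, ΔJ).
(a)–(e): forbidden (parity, ΔS, ΔL, ΔJ).
(a)–(f): forbidden (ΔL, ΔJ).
(b)–(c): forbidden (parity, ΔL).
(b)–(d): forbidden (parity, ΔS, ΔL, ΔJ).
(b)–(e): forbidden (ΔS, ΔL, ΔJ).
(b)–(f): forbidden (parity, ΔS, ΔL, ΔJ).
(c)–(d): forbidden (parity, ΔS, ΔJ).
(c)–(e): forbidden (ΔS, ΔJ).
(c)–(f): forbidden (parity, ΔS, ΔJ).
(d)–(e): forbidden (ΔS).
(d)–(f): forbidden (parity).
(e)–(f): forbidden (ΔS, ΔL).
Allowed pairs: 0 of 15.

0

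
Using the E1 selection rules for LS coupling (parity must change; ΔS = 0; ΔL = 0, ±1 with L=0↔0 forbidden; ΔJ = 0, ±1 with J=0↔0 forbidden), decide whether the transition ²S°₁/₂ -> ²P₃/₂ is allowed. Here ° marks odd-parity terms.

Initial level: S=1/2, L=0, J=1/2, parity odd. Final level: S=1/2, L=1, J=3/2, parity even.
Parity must change: odd → even — passes.
ΔS = 0: S: 1/2 → 1/2 — passes.
ΔL = 0, ±1 (not L=0↔0): L: 0 → 1, ΔL = +1 — passes.
ΔJ = 0, ±1 (not J=0↔0): J: 1/2 → 3/2, ΔJ = +1 — passes.
All four E1 rules are satisfied.

allowed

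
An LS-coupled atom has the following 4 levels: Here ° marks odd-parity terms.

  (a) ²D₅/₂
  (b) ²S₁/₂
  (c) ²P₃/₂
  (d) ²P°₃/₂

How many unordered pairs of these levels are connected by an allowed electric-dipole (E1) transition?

(a)–(b): forbidden (parity, ΔL, ΔJ).
(a)–(c): forbidden (parity).
(a)–(d): allowed.
(b)–(c): forbidden (parity).
(b)–(d): allowed.
(c)–(d): allowed.
Allowed pairs: 3 of 6.

3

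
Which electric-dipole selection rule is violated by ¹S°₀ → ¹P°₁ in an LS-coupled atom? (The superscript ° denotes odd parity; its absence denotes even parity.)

parity

Parity must change: odd → odd — fails.
ΔS = 0: S: 0 → 0 — passes.
ΔL = 0, ±1 (not L=0↔0): L: 0 → 1, ΔL = +1 — passes.
ΔJ = 0, ±1 (not J=0↔0): J: 0 → 1, ΔJ = +1 — passes.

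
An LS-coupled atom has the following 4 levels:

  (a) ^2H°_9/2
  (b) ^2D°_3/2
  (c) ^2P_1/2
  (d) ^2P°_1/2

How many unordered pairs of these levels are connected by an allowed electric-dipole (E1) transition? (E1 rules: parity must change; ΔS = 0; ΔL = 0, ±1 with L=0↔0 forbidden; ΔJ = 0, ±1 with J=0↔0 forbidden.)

(a)–(b): forbidden (parity, ΔL, ΔJ).
(a)–(c): forbidden (ΔL, ΔJ).
(a)–(d): forbidden (parity, ΔL, ΔJ).
(b)–(c): allowed.
(b)–(d): forbidden (parity).
(c)–(d): allowed.
Allowed pairs: 2 of 6.

2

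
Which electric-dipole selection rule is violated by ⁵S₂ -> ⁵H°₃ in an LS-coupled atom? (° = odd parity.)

ΔL = 0, ±1 (not L=0↔0): L: 0 → 5, ΔL = +5 — fails.
Parity must change: even → odd — ok.
ΔS = 0: S: 2 → 2 — ok.
ΔJ = 0, ±1 (not J=0↔0): J: 2 → 3, ΔJ = +1 — ok.

the ΔL = 0, ±1 rule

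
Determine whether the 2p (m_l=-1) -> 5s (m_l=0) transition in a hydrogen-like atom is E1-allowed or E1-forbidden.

allowed

l: 1 → 0 (Δl = -1). Δl = ±1 ✓.
m_l: -1 → 0 (Δm_l = +1). |Δm_l| ≤ 1 ✓.
All E1 selection rules are satisfied.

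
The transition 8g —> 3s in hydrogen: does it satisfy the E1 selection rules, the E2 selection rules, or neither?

Δl = 0 − 4 = -4; l_i + l_f = 4.
E1 (Δl = ±1): not satisfied.
E2 (Δl = 0,±2, l_i+l_f ≥ 2): not satisfied.

neither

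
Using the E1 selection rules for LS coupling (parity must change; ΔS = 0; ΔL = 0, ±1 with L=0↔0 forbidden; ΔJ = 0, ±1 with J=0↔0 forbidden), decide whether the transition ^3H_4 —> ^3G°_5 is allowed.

allowed

Initial level: S=1, L=5, J=4, parity even. Final level: S=1, L=4, J=5, parity odd.
ΔL = 0, ±1 (not L=0↔0): L: 5 → 4, ΔL = -1 — ✓.
ΔS = 0: S: 1 → 1 — ✓.
ΔJ = 0, ±1 (not J=0↔0): J: 4 → 5, ΔJ = +1 — ✓.
Parity must change: even → odd — ✓.
All four E1 rules are satisfied.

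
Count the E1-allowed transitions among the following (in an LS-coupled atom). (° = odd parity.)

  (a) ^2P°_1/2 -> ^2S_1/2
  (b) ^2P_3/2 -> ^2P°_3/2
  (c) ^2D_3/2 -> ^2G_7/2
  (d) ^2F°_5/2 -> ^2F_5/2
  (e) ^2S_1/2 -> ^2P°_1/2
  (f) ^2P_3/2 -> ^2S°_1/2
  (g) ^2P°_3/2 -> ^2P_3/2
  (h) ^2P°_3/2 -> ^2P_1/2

(a) allowed
(b) allowed
(c) forbidden (parity, ΔL, ΔJ fail)
(d) allowed
(e) allowed
(f) allowed
(g) allowed
(h) allowed
Total allowed: 7 of 8.

7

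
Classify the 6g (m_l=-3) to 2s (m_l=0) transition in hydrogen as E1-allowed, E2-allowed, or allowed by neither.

neither

Δl = 0 − 4 = -4; l_i + l_f = 4.
Δm_l = +3.
E1 (Δl = ±1, |Δm_l| ≤ 1): not satisfied.
E2 (Δl = 0,±2, l_i+l_f ≥ 2, |Δm_l| ≤ 2): not satisfied.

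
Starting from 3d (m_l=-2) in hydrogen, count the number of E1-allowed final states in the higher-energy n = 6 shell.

E1 requires Δl = ±1, so l_f ∈ {1, 3}; with 0 ≤ l_f ≤ n_f−1 = 5, the allowed l_f values are {1, 3}.
For l_f = 1: m_f ∈ {m_i−1, m_i, m_i+1} ∩ [−1, 1] = {-1} → 1 state.
For l_f = 3: m_f ∈ {m_i−1, m_i, m_i+1} ∩ [−3, 3] = {-3, -2, -1} → 3 states.
Total: 4.

4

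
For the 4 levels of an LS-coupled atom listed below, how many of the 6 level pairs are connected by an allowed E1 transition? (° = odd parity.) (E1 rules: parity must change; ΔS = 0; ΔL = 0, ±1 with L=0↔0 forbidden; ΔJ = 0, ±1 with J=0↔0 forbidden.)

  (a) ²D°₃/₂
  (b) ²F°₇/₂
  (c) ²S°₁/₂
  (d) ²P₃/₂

2

(a)–(b): forbidden (parity, ΔJ).
(a)–(c): forbidden (parity, ΔL).
(a)–(d): allowed.
(b)–(c): forbidden (parity, ΔL, ΔJ).
(b)–(d): forbidden (ΔL, ΔJ).
(c)–(d): allowed.
Allowed pairs: 2 of 6.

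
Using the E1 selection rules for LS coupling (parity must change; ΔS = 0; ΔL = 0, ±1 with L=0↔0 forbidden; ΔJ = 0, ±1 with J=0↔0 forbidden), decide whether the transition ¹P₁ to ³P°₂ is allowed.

forbidden

Reading off the term symbols: S 0→1, L 1→1, J 1→2, parity even→odd.
Parity must change: even → odd — ✓.
ΔS = 0: S: 0 → 1 — ✗.
ΔL = 0, ±1 (not L=0↔0): L: 1 → 1, ΔL = +0 — ✓.
ΔJ = 0, ±1 (not J=0↔0): J: 1 → 2, ΔJ = +1 — ✓.
Rule(s) violated: ΔS.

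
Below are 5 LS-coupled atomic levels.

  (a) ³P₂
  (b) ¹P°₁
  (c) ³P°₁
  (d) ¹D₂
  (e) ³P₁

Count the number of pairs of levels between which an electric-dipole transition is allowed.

3

(a)–(b): forbidden (ΔS).
(a)–(c): allowed.
(a)–(d): forbidden (parity, ΔS).
(a)–(e): forbidden (parity).
(b)–(c): forbidden (parity, ΔS).
(b)–(d): allowed.
(b)–(e): forbidden (ΔS).
(c)–(d): forbidden (ΔS).
(c)–(e): allowed.
(d)–(e): forbidden (parity, ΔS).
Allowed pairs: 3 of 10.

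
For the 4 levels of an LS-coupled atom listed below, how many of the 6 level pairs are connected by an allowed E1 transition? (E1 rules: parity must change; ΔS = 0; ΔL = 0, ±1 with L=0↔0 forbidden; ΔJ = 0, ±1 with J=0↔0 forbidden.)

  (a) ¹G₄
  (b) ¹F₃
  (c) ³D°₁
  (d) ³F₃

(a)–(b): forbidden (parity).
(a)–(c): forbidden (ΔS, ΔL, ΔJ).
(a)–(d): forbidden (parity, ΔS).
(b)–(c): forbidden (ΔS, ΔJ).
(b)–(d): forbidden (parity, ΔS).
(c)–(d): forbidden (ΔJ).
Allowed pairs: 0 of 6.

0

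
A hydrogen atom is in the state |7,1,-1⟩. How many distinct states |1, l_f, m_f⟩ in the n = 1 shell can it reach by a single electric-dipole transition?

1

E1 requires Δl = ±1, so l_f ∈ {0, 2}; with 0 ≤ l_f ≤ n_f−1 = 0, the allowed l_f values are {0}.
For l_f = 0: m_f ∈ {m_i−1, m_i, m_i+1} ∩ [−0, 0] = {0} → 1 state.
Total: 1.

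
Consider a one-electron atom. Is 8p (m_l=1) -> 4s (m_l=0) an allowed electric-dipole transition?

Initial l = 1, final l = 0, so Δl = -1. E1 requires Δl = ±1: ok.
Δm_l = 0 − (1) = -1. E1 requires Δm_l = 0, ±1: ok.
All E1 selection rules are satisfied.

allowed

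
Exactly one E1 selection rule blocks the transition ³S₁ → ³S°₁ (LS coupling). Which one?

the L=0 ↔ L=0 exclusion

Reading off the term symbols: S 1→1, L 0→0, J 1→1, parity even→odd.
Parity must change: even → odd — passes.
ΔS = 0: S: 1 → 1 — passes.
ΔL = 0, ±1 (not L=0↔0): L: 0 → 0, ΔL = +0 — fails.
ΔJ = 0, ±1 (not J=0↔0): J: 1 → 1, ΔJ = +0 — passes.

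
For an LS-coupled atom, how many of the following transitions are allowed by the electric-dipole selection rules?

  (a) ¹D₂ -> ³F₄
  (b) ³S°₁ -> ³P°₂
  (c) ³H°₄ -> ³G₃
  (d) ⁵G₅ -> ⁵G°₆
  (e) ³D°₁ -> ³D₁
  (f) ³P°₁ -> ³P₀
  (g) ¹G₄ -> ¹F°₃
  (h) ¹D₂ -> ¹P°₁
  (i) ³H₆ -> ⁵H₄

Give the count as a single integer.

(a) forbidden (parity, ΔS, ΔJ fail)
(b) forbidden (parity fails)
(c) allowed
(d) allowed
(e) allowed
(f) allowed
(g) allowed
(h) allowed
(i) forbidden (parity, ΔS, ΔJ fail)
Total allowed: 6 of 9.

6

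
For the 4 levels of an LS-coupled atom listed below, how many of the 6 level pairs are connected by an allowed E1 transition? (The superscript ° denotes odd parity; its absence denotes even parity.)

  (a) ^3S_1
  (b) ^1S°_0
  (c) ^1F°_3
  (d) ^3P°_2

(a)–(b): forbidden (ΔS, ΔL).
(a)–(c): forbidden (ΔS, ΔL, ΔJ).
(a)–(d): allowed.
(b)–(c): forbidden (parity, ΔL, ΔJ).
(b)–(d): forbidden (parity, ΔS, ΔJ).
(c)–(d): forbidden (parity, ΔS, ΔL).
Allowed pairs: 1 of 6.

1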